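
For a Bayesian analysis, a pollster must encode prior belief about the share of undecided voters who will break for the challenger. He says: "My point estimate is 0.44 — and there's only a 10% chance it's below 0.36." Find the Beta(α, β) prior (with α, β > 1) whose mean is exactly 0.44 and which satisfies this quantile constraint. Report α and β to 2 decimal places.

α ≈ 27.38, β ≈ 34.84

With mean 0.44 fixed, write α = 0.44s, β = 0.56s where s = α+β.
Need P(θ < 0.36) = 0.1 under Beta(0.44s, 0.56s). Normal approximation: (q−m)/√(m(1−m)/s) ≈ z_{0.1} = -1.28, so s ≈ 0.44·0.56·(-1.28)²/(0.36−0.44)² = 63.2.
At s = 63.2: P(θ<0.36) ≈ 0.098. Adjusting to match 0.1 gives s ≈ 62.22.
So α = 0.44·62.22 ≈ 27.38, β = 0.56·62.22 ≈ 34.84.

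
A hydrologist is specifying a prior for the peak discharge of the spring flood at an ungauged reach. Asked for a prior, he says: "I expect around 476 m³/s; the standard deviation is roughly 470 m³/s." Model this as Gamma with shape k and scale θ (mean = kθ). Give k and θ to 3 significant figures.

k ≈ 1.03, θ ≈ 464

For Gamma(k, scale θ): mean = kθ, variance = kθ², so CV = 1/√k.
CV = SD/mean = 470/476 = 0.9874, hence k = 1/CV² = 1.03.
Then θ = mean/k = 476/1.03 = 464.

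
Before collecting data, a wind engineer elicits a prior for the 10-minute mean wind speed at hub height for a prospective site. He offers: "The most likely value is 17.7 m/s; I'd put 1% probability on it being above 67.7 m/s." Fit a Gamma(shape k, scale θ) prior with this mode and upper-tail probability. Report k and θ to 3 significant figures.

k ≈ 3.35, θ ≈ 7.53

Gamma(k,θ) with k>1 has mode (k−1)θ, so θ = 17.7/(k−1).
Need P(X < 67.7) = 0.99 with θ tied to k this way. Start at k = 2, θ = 17.7: P(X<67.7) ≈ 0.895.
Too low — raise k to concentrate. Iterating converges to k ≈ 3.35.
Then θ = 17.7/(3.35−1) ≈ 7.53.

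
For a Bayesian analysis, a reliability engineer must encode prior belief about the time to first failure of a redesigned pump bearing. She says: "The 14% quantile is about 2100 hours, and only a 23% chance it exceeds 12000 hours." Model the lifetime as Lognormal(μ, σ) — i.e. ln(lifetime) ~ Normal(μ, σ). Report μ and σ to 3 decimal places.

μ ≈ 8.685, σ ≈ 0.958

If T ~ Lognormal(μ,σ) then ln T ~ Normal(μ,σ), so the p-quantile of ln T is μ + z_p·σ.
ln(2100) = 7.65 and ln(12000) = 9.393; z_{0.14} = -1.08, z_{0.77} = 0.7388.
σ = (9.393 − 7.65)/(0.7388 − (-1.08)) = 0.958.
μ = 7.65 − (-1.08)·0.958 = 8.685.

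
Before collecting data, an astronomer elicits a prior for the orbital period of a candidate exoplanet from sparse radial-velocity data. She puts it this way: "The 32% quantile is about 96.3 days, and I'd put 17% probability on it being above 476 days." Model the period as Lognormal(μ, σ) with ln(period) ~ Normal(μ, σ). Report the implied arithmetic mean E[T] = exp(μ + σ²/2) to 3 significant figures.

If T ~ Lognormal(μ,σ) then ln T ~ Normal(μ,σ), so the p-quantile of ln T is μ + z_p·σ.
ln(96.3) = 4.567 and ln(476) = 6.165; z_{0.32} = -0.4677, z_{0.83} = 0.9542.
σ = (6.165 − 4.567)/(0.9542 − (-0.4677)) = 1.124.
μ = 4.567 − (-0.4677)·1.124 = 5.093.
E[T] = exp(μ + σ²/2) = exp(5.093 + 0.6315) = 306 days.

E[T] ≈ 306 days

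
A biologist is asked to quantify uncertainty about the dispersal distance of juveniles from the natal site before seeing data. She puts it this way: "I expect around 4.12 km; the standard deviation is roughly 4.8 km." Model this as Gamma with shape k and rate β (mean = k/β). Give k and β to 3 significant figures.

For Gamma(k, rate β): mean = k/β, variance = k/β², so CV = 1/√k.
CV = SD/mean = 4.8/4.12 = 1.165, hence k = 1/CV² = 0.737.
Then β = k/mean = 0.737/4.12 = 0.179.

k ≈ 0.737, β ≈ 0.179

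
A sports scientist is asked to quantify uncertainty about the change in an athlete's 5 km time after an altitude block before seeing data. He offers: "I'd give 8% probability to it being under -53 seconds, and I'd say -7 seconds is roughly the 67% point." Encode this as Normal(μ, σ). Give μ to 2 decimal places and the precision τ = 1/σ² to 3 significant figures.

For Normal(μ,σ), the p-quantile is μ + z_p·σ. Here z_{0.08} = -1.405, z_{0.67} = 0.4399.
So -53 = μ − 1.405σ and -7 = μ + 0.4399σ.
Subtracting: σ = (-7 − -53)/(0.4399 − (-1.405)) = 24.93.
Then μ = -53 − (-1.405)·24.93 = -17.97.
Precision τ = 1/σ² = 1/24.93² = 0.00161.

μ = -17.97, τ = 0.00161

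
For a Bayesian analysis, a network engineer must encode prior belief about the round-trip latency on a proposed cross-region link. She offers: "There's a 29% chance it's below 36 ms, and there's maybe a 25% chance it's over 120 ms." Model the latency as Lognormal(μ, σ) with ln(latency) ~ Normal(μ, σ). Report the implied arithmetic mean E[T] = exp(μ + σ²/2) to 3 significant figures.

If T ~ Lognormal(μ,σ) then ln T ~ Normal(μ,σ), so the p-quantile of ln T is μ + z_p·σ.
ln(36) = 3.584 and ln(120) = 4.787; z_{0.29} = -0.5534, z_{0.75} = 0.6745.
σ = (4.787 − 3.584)/(0.6745 − (-0.5534)) = 0.981.
μ = 3.584 − (-0.5534)·0.981 = 4.126.
E[T] = exp(μ + σ²/2) = exp(4.126 + 0.4807) = 100 ms.

E[T] ≈ 100 ms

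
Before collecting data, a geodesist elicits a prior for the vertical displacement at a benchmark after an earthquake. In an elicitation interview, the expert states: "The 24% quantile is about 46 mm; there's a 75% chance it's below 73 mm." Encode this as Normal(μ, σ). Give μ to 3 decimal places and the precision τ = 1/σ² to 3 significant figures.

μ = 59.811, τ = 0.00262

The p-quantile of Normal(μ,σ) is μ + z_p·σ, with z_{0.24} = -0.7063 and z_{0.75} = 0.6745.
Eliminate σ: μ = (z₂·x₁ − z₁·x₂)/(z₂ − z₁) = (0.6745·46 − (-0.7063)·73)/1.381 = 59.811.
Then σ = (x₂ − x₁)/(z₂ − z₁) = (73 − 46)/1.381 = 19.554.
Precision τ = 1/σ² = 1/19.55² = 0.00262.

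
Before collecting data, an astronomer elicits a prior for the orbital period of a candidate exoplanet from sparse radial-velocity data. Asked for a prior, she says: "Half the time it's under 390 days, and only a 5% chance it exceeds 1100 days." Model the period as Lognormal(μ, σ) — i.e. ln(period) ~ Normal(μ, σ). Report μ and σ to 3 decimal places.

μ ≈ 5.966, σ ≈ 0.630

If T ~ Lognormal(μ,σ) then ln T ~ Normal(μ,σ), so the p-quantile of ln T is μ + z_p·σ.
ln(390) = 5.966 and ln(1100) = 7.003; z_{0.5} = 0, z_{0.95} = 1.645.
σ = (7.003 − 5.966)/(1.645 − (0)) = 0.630.
μ = 5.966 − (0)·0.630 = 5.966.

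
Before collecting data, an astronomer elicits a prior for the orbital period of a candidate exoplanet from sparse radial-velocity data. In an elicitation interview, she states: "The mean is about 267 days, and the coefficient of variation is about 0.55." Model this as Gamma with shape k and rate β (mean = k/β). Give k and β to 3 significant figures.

k ≈ 3.31, β ≈ 0.0124

For Gamma(k, rate β): mean = k/β, variance = k/β², so CV = 1/√k.
CV = 0.55, hence k = 1/CV² = 3.31.
Then β = k/mean = 3.31/267 = 0.0124.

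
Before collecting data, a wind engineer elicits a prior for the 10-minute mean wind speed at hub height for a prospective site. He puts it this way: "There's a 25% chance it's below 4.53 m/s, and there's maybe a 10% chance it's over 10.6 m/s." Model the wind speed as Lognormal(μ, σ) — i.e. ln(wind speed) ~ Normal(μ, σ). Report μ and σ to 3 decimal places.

μ ≈ 1.804, σ ≈ 0.435

If T ~ Lognormal(μ,σ) then ln T ~ Normal(μ,σ), so the p-quantile of ln T is μ + z_p·σ.
ln(4.53) = 1.511 and ln(10.6) = 2.361; z_{0.25} = -0.6745, z_{0.9} = 1.282.
σ = (2.361 − 1.511)/(1.282 − (-0.6745)) = 0.435.
μ = 1.511 − (-0.6745)·0.435 = 1.804.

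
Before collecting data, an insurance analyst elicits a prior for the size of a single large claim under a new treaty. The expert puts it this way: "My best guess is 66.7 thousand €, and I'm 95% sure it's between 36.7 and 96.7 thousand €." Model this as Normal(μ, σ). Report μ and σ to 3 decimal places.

A symmetric 95% interval runs μ ± z·σ with z = 1.96.
Half-width = 30, so σ = 30/1.96 = 15.306.
μ is the stated best guess, 66.700.

μ = 66.700, σ = 15.306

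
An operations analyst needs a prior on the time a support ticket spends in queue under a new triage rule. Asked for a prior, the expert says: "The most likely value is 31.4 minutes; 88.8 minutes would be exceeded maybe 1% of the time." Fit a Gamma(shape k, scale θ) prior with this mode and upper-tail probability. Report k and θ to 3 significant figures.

k ≈ 5.22, θ ≈ 7.43

Gamma(k,θ) with k>1 has mode (k−1)θ, so θ = 31.4/(k−1).
Need P(X < 88.8) = 0.99 with θ tied to k this way. Start at k = 2, θ = 31.4: P(X<88.8) ≈ 0.774.
Too low — raise k to concentrate. Iterating converges to k ≈ 5.22.
Then θ = 31.4/(5.22−1) ≈ 7.43.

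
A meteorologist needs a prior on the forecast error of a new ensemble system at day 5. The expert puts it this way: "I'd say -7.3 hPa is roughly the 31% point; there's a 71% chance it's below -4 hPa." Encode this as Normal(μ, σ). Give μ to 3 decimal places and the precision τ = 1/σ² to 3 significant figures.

For Normal(μ,σ), the p-quantile is μ + z_p·σ. Here z_{0.31} = -0.4959, z_{0.71} = 0.5534.
So -7.3 = μ − 0.4959σ and -4 = μ + 0.5534σ.
Subtracting: σ = (-4 − -7.3)/(0.5534 − (-0.4959)) = 3.145.
Then μ = -7.3 − (-0.4959)·3.145 = -5.740.
Precision τ = 1/σ² = 1/3.145² = 0.101.

μ = -5.740, τ = 0.101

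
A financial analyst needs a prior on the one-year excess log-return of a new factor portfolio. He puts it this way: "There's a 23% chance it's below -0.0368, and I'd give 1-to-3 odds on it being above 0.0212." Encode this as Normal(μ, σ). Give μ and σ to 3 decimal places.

μ = -0.006, σ = 0.041

For Normal(μ,σ), the p-quantile is μ + z_p·σ. Here z_{0.23} = -0.7388, z_{0.75} = 0.6745.
So -0.0368 = μ − 0.7388σ and 0.0212 = μ + 0.6745σ.
Subtracting: σ = (0.0212 − -0.0368)/(0.6745 − (-0.7388)) = 0.041.
Then μ = -0.0368 − (-0.7388)·0.041 = -0.006.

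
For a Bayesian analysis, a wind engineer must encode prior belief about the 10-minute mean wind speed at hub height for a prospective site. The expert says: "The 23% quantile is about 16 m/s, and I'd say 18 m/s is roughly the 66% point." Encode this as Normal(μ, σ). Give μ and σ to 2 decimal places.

The p-quantile of Normal(μ,σ) is μ + z_p·σ, with z_{0.23} = -0.7388 and z_{0.66} = 0.4125.
Eliminate σ: μ = (z₂·x₁ − z₁·x₂)/(z₂ − z₁) = (0.4125·16 − (-0.7388)·18)/1.151 = 17.28.
Then σ = (x₂ − x₁)/(z₂ − z₁) = (18 − 16)/1.151 = 1.74.

μ = 17.28, σ = 1.74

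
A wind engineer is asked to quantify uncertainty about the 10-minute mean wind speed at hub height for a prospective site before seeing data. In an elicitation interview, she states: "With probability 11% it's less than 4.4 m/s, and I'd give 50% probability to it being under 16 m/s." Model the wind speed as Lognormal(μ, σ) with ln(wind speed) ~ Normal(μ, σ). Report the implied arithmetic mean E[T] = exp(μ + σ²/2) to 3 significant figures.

If T ~ Lognormal(μ,σ) then ln T ~ Normal(μ,σ), so the p-quantile of ln T is μ + z_p·σ.
ln(4.4) = 1.482 and ln(16) = 2.773; z_{0.11} = -1.227, z_{0.5} = 0.
σ = (2.773 − 1.482)/(0 − (-1.227)) = 1.053.
μ = 1.482 − (-1.227)·1.053 = 2.773.
E[T] = exp(μ + σ²/2) = exp(2.773 + 0.5539) = 27.8 m/s.

E[T] ≈ 27.8 m/s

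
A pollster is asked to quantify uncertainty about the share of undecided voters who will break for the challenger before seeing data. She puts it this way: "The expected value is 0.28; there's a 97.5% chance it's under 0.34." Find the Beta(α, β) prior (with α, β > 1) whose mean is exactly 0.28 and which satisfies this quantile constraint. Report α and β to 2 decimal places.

With mean 0.28 fixed, write α = 0.28s, β = 0.72s where s = α+β.
Need P(θ < 0.34) = 0.975 under Beta(0.28s, 0.72s). Normal approximation: (q−m)/√(m(1−m)/s) ≈ z_{0.975} = 1.96, so s ≈ 0.28·0.72·(1.96)²/(0.34−0.28)² = 215.1.
At s = 215.1: P(θ<0.34) ≈ 0.972. Adjusting to match 0.975 gives s ≈ 227.30.
So α = 0.28·227.30 ≈ 63.64, β = 0.72·227.30 ≈ 163.66.

α ≈ 63.64, β ≈ 163.66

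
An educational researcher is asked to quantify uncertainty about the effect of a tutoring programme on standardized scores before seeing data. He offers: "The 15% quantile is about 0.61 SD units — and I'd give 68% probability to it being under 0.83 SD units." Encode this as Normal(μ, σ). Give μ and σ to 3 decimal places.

For Normal(μ,σ), the p-quantile is μ + z_p·σ. Here z_{0.15} = -1.036, z_{0.68} = 0.4677.
So 0.61 = μ − 1.036σ and 0.83 = μ + 0.4677σ.
Subtracting: σ = (0.83 − 0.61)/(0.4677 − (-1.036)) = 0.146.
Then μ = 0.61 − (-1.036)·0.146 = 0.762.

μ = 0.762, σ = 0.146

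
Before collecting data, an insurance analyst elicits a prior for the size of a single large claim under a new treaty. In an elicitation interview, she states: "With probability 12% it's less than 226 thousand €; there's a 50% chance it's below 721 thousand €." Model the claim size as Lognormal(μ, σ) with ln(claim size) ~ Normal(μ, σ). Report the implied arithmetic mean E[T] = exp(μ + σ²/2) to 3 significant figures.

If T ~ Lognormal(μ,σ) then ln T ~ Normal(μ,σ), so the p-quantile of ln T is μ + z_p·σ.
ln(226) = 5.421 and ln(721) = 6.581; z_{0.12} = -1.175, z_{0.5} = 0.
σ = (6.581 − 5.421)/(0 − (-1.175)) = 0.987.
μ = 5.421 − (-1.175)·0.987 = 6.581.
E[T] = exp(μ + σ²/2) = exp(6.581 + 0.4874) = 1170 thousand €.

E[T] ≈ 1170 thousand €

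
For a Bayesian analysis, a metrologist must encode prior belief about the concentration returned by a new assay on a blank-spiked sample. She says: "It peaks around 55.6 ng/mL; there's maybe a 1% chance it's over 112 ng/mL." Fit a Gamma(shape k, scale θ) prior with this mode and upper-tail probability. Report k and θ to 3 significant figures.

k ≈ 11, θ ≈ 5.56

Gamma(k,θ) with k>1 has mode (k−1)θ, so θ = 55.6/(k−1).
Need P(X < 112) = 0.99 with θ tied to k this way. Start at k = 2, θ = 55.6: P(X<112) ≈ 0.598.
Too low — raise k to concentrate. Iterating converges to k ≈ 11.
Then θ = 55.6/(11−1) ≈ 5.56.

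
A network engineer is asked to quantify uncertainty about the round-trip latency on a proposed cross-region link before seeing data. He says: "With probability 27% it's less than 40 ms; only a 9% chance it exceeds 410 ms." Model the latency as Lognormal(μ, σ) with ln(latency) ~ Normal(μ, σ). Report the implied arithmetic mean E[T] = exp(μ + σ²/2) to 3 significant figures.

If T ~ Lognormal(μ,σ) then ln T ~ Normal(μ,σ), so the p-quantile of ln T is μ + z_p·σ.
ln(40) = 3.689 and ln(410) = 6.016; z_{0.27} = -0.6128, z_{0.91} = 1.341.
σ = (6.016 − 3.689)/(1.341 − (-0.6128)) = 1.191.
μ = 3.689 − (-0.6128)·1.191 = 4.419.
E[T] = exp(μ + σ²/2) = exp(4.419 + 0.7096) = 169 ms.

E[T] ≈ 169 ms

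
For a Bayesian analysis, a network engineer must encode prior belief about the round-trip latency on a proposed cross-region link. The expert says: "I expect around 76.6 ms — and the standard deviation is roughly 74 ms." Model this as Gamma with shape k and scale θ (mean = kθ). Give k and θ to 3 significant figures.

For Gamma(k, scale θ): mean = kθ, variance = kθ², so CV = 1/√k.
CV = SD/mean = 74/76.6 = 0.9661, hence k = 1/CV² = 1.07.
Then θ = mean/k = 76.6/1.07 = 71.5.

k ≈ 1.07, θ ≈ 71.5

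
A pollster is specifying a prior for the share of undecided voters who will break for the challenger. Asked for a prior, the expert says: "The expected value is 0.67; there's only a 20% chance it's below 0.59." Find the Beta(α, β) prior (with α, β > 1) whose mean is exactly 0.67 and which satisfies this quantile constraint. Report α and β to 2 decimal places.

With mean 0.67 fixed, write α = 0.67s, β = 0.33s where s = α+β.
Need P(θ < 0.59) = 0.2 under Beta(0.67s, 0.33s). Normal approximation: (q−m)/√(m(1−m)/s) ≈ z_{0.2} = -0.842, so s ≈ 0.67·0.33·(-0.842)²/(0.59−0.67)² = 24.5.
At s = 24.5: P(θ<0.59) ≈ 0.196. Adjusting to match 0.2 gives s ≈ 23.63.
So α = 0.67·23.63 ≈ 15.83, β = 0.33·23.63 ≈ 7.80.

α ≈ 15.83, β ≈ 7.80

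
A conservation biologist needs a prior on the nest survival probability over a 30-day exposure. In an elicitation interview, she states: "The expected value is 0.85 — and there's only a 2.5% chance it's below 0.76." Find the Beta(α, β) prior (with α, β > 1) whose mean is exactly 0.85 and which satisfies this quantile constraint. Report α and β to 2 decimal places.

α ≈ 61.80, β ≈ 10.91

With mean 0.85 fixed, write α = 0.85s, β = 0.15s where s = α+β.
Need P(θ < 0.76) = 0.025 under Beta(0.85s, 0.15s). Normal approximation: (q−m)/√(m(1−m)/s) ≈ z_{0.025} = -1.96, so s ≈ 0.85·0.15·(-1.96)²/(0.76−0.85)² = 60.5.
At s = 60.5: P(θ<0.76) ≈ 0.036. Adjusting to match 0.025 gives s ≈ 72.70.
So α = 0.85·72.70 ≈ 61.80, β = 0.15·72.70 ≈ 10.91.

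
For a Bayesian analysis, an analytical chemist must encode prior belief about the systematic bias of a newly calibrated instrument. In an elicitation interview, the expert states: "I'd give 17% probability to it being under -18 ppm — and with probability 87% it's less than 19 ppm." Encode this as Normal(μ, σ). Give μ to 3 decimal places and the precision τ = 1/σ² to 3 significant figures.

μ = -1.031, τ = 0.00316

For Normal(μ,σ), the p-quantile is μ + z_p·σ. Here z_{0.17} = -0.9542, z_{0.87} = 1.126.
So -18 = μ − 0.9542σ and 19 = μ + 1.126σ.
Subtracting: σ = (19 − -18)/(1.126 − (-0.9542)) = 17.784.
Then μ = -18 − (-0.9542)·17.784 = -1.031.
Precision τ = 1/σ² = 1/17.78² = 0.00316.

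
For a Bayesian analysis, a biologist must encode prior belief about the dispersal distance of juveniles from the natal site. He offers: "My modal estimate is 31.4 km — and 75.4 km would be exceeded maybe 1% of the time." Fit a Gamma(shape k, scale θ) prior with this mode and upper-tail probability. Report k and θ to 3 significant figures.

Gamma(k,θ) with k>1 has mode (k−1)θ, so θ = 31.4/(k−1).
Need P(X < 75.4) = 0.99 with θ tied to k this way. Start at k = 2, θ = 31.4: P(X<75.4) ≈ 0.692.
Too low — raise k to concentrate. Iterating converges to k ≈ 7.17.
Then θ = 31.4/(7.17−1) ≈ 5.09.

k ≈ 7.17, θ ≈ 5.09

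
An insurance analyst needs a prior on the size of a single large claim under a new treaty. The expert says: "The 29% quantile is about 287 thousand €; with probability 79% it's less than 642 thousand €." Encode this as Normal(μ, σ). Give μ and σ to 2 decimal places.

μ = 431.47, σ = 261.07

For Normal(μ,σ), the p-quantile is μ + z_p·σ. Here z_{0.29} = -0.5534, z_{0.79} = 0.8064.
So 287 = μ − 0.5534σ and 642 = μ + 0.8064σ.
Subtracting: σ = (642 − 287)/(0.8064 − (-0.5534)) = 261.07.
Then μ = 287 − (-0.5534)·261.07 = 431.47.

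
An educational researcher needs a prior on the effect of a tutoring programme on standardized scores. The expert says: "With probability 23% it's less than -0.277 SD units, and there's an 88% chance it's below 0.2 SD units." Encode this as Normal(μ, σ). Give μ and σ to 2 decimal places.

The p-quantile of Normal(μ,σ) is μ + z_p·σ, with z_{0.23} = -0.7388 and z_{0.88} = 1.175.
Eliminate σ: μ = (z₂·x₁ − z₁·x₂)/(z₂ − z₁) = (1.175·-0.277 − (-0.7388)·0.2)/1.914 = -0.09.
Then σ = (x₂ − x₁)/(z₂ − z₁) = (0.2 − -0.277)/1.914 = 0.25.

μ = -0.09, σ = 0.25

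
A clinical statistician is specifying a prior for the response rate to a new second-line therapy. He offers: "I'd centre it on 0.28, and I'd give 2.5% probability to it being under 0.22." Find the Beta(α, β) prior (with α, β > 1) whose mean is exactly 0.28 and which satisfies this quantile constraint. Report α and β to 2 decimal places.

α ≈ 55.80, β ≈ 143.48

With mean 0.28 fixed, write α = 0.28s, β = 0.72s where s = α+β.
Need P(θ < 0.22) = 0.025 under Beta(0.28s, 0.72s). Normal approximation: (q−m)/√(m(1−m)/s) ≈ z_{0.025} = -1.96, so s ≈ 0.28·0.72·(-1.96)²/(0.22−0.28)² = 215.1.
At s = 215.1: P(θ<0.22) ≈ 0.021. Adjusting to match 0.025 gives s ≈ 199.28.
So α = 0.28·199.28 ≈ 55.80, β = 0.72·199.28 ≈ 143.48.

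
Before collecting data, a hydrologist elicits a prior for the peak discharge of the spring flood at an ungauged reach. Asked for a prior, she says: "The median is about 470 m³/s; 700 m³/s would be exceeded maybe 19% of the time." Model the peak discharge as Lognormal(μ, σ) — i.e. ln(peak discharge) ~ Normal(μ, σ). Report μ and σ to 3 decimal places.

μ ≈ 6.153, σ ≈ 0.454

If T ~ Lognormal(μ,σ) then ln T ~ Normal(μ,σ), so the p-quantile of ln T is μ + z_p·σ.
ln(470) = 6.153 and ln(700) = 6.551; z_{0.5} = 0, z_{0.81} = 0.8779.
σ = (6.551 − 6.153)/(0.8779 − (0)) = 0.454.
μ = 6.153 − (0)·0.454 = 6.153.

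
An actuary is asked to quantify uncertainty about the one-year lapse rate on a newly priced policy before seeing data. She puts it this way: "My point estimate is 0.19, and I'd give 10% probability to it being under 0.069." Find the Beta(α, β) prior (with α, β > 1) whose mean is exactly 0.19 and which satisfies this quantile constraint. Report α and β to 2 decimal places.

With mean 0.19 fixed, write α = 0.19s, β = 0.81s where s = α+β.
Need P(θ < 0.069) = 0.1 under Beta(0.19s, 0.81s). Normal approximation: (q−m)/√(m(1−m)/s) ≈ z_{0.1} = -1.28, so s ≈ 0.19·0.81·(-1.28)²/(0.069−0.19)² = 17.3.
At s = 17.3: P(θ<0.069) ≈ 0.066. Adjusting to match 0.1 gives s ≈ 13.35.
So α = 0.19·13.35 ≈ 2.54, β = 0.81·13.35 ≈ 10.82.

α ≈ 2.54, β ≈ 10.82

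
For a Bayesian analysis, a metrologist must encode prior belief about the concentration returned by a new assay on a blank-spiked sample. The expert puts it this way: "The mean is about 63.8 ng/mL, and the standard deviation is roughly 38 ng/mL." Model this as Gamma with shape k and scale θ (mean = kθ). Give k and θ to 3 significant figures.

For Gamma(k, scale θ): mean = kθ, variance = kθ², so CV = 1/√k.
CV = SD/mean = 38/63.8 = 0.5956, hence k = 1/CV² = 2.82.
Then θ = mean/k = 63.8/2.82 = 22.6.

k ≈ 2.82, θ ≈ 22.6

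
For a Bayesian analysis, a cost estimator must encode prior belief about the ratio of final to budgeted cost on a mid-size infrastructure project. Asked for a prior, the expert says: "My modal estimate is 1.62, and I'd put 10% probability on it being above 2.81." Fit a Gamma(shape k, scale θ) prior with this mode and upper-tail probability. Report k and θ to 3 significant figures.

Gamma(k,θ) with k>1 has mode (k−1)θ, so θ = 1.62/(k−1).
Need P(X < 2.81) = 0.9 with θ tied to k this way. Start at k = 2, θ = 1.62: P(X<2.81) ≈ 0.517.
Too low — raise k to concentrate. Iterating converges to k ≈ 7.25.
Then θ = 1.62/(7.25−1) ≈ 0.259.

k ≈ 7.25, θ ≈ 0.259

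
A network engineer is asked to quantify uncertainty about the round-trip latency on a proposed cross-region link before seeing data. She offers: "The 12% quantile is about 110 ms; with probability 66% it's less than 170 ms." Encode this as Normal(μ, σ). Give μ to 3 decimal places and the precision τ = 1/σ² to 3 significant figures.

The p-quantile of Normal(μ,σ) is μ + z_p·σ, with z_{0.12} = -1.175 and z_{0.66} = 0.4125.
Eliminate σ: μ = (z₂·x₁ − z₁·x₂)/(z₂ − z₁) = (0.4125·110 − (-1.175)·170)/1.587 = 154.410.
Then σ = (x₂ − x₁)/(z₂ − z₁) = (170 − 110)/1.587 = 37.796.
Precision τ = 1/σ² = 1/37.8² = 0.0007.

μ = 154.410, τ = 0.0007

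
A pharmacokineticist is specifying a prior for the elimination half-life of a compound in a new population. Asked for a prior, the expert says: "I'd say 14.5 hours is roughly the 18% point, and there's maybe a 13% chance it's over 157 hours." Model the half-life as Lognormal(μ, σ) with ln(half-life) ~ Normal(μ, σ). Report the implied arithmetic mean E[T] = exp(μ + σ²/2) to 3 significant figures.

E[T] ≈ 83.3 hours

If T ~ Lognormal(μ,σ) then ln T ~ Normal(μ,σ), so the p-quantile of ln T is μ + z_p·σ.
ln(14.5) = 2.674 and ln(157) = 5.056; z_{0.18} = -0.9154, z_{0.87} = 1.126.
σ = (5.056 − 2.674)/(1.126 − (-0.9154)) = 1.167.
μ = 2.674 − (-0.9154)·1.167 = 3.742.
E[T] = exp(μ + σ²/2) = exp(3.742 + 0.6806) = 83.3 hours.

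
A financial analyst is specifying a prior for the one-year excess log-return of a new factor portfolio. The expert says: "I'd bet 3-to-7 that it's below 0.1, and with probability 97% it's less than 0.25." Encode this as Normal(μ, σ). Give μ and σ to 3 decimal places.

The p-quantile of Normal(μ,σ) is μ + z_p·σ, with z_{0.3} = -0.5244 and z_{0.97} = 1.881.
Eliminate σ: μ = (z₂·x₁ − z₁·x₂)/(z₂ − z₁) = (1.881·0.1 − (-0.5244)·0.25)/2.405 = 0.133.
Then σ = (x₂ − x₁)/(z₂ − z₁) = (0.25 − 0.1)/2.405 = 0.062.

μ = 0.133, σ = 0.062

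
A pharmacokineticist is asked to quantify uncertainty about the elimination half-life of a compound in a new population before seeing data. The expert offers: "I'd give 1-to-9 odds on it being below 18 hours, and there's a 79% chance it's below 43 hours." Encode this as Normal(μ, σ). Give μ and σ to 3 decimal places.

μ = 33.344, σ = 11.973

For Normal(μ,σ), the p-quantile is μ + z_p·σ. Here z_{0.1} = -1.282, z_{0.79} = 0.8064.
So 18 = μ − 1.282σ and 43 = μ + 0.8064σ.
Subtracting: σ = (43 − 18)/(0.8064 − (-1.282)) = 11.973.
Then μ = 18 − (-1.282)·11.973 = 33.344.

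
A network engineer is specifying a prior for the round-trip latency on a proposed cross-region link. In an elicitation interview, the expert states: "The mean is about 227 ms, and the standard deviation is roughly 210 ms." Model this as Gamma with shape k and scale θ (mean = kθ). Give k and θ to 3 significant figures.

For Gamma(k, scale θ): mean = kθ, variance = kθ², so CV = 1/√k.
CV = SD/mean = 210/227 = 0.9251, hence k = 1/CV² = 1.17.
Then θ = mean/k = 227/1.17 = 194.

k ≈ 1.17, θ ≈ 194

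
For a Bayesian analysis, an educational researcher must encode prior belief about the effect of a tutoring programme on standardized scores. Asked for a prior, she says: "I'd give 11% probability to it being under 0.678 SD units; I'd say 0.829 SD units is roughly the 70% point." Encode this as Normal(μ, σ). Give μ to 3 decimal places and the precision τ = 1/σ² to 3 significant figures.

The p-quantile of Normal(μ,σ) is μ + z_p·σ, with z_{0.11} = -1.227 and z_{0.7} = 0.5244.
Eliminate σ: μ = (z₂·x₁ − z₁·x₂)/(z₂ − z₁) = (0.5244·0.678 − (-1.227)·0.829)/1.751 = 0.784.
Then σ = (x₂ − x₁)/(z₂ − z₁) = (0.829 − 0.678)/1.751 = 0.086.
Precision τ = 1/σ² = 1/0.08624² = 134.

μ = 0.784, τ = 134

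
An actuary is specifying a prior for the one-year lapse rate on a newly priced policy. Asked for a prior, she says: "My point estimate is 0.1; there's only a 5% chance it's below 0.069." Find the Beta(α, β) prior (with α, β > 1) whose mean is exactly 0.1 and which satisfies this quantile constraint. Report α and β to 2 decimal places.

α ≈ 22.01, β ≈ 198.11

With mean 0.1 fixed, write α = 0.1s, β = 0.9s where s = α+β.
Need P(θ < 0.069) = 0.05 under Beta(0.1s, 0.9s). Normal approximation: (q−m)/√(m(1−m)/s) ≈ z_{0.05} = -1.64, so s ≈ 0.1·0.9·(-1.64)²/(0.069−0.1)² = 253.4.
At s = 253.4: P(θ<0.069) ≈ 0.038. Adjusting to match 0.05 gives s ≈ 220.12.
So α = 0.1·220.12 ≈ 22.01, β = 0.9·220.12 ≈ 198.11.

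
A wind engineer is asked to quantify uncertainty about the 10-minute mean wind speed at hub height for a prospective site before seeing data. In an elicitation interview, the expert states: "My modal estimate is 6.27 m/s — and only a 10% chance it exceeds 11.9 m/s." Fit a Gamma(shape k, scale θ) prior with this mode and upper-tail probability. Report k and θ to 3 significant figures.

k ≈ 5.66, θ ≈ 1.35

Gamma(k,θ) with k>1 has mode (k−1)θ, so θ = 6.27/(k−1).
Need P(X < 11.9) = 0.9 with θ tied to k this way. Start at k = 2, θ = 6.27: P(X<11.9) ≈ 0.566.
Too low — raise k to concentrate. Iterating converges to k ≈ 5.66.
Then θ = 6.27/(5.66−1) ≈ 1.35.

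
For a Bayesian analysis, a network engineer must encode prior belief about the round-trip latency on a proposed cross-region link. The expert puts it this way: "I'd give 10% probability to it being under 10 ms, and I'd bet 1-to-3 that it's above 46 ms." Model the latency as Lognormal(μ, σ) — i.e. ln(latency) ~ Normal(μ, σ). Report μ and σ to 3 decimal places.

If T ~ Lognormal(μ,σ) then ln T ~ Normal(μ,σ), so the p-quantile of ln T is μ + z_p·σ.
ln(10) = 2.303 and ln(46) = 3.829; z_{0.1} = -1.282, z_{0.75} = 0.6745.
σ = (3.829 − 2.303)/(0.6745 − (-1.282)) = 0.780.
μ = 2.303 − (-1.282)·0.780 = 3.302.

μ ≈ 3.302, σ ≈ 0.780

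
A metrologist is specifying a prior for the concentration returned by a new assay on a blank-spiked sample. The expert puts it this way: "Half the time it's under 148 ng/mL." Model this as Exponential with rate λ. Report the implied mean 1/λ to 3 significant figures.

Exponential median = ln 2 / λ, so λ = ln 2 / 148.0 = 0.00468.
Mean = 1/λ = 214 ng/mL.

mean ≈ 214 ng/mL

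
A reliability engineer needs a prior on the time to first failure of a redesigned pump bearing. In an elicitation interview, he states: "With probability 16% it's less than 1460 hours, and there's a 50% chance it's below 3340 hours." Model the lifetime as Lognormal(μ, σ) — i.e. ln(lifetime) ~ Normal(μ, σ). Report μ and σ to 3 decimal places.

μ ≈ 8.114, σ ≈ 0.832

If T ~ Lognormal(μ,σ) then ln T ~ Normal(μ,σ), so the p-quantile of ln T is μ + z_p·σ.
ln(1460) = 7.286 and ln(3340) = 8.114; z_{0.16} = -0.9945, z_{0.5} = 0.
σ = (8.114 − 7.286)/(0 − (-0.9945)) = 0.832.
μ = 7.286 − (-0.9945)·0.832 = 8.114.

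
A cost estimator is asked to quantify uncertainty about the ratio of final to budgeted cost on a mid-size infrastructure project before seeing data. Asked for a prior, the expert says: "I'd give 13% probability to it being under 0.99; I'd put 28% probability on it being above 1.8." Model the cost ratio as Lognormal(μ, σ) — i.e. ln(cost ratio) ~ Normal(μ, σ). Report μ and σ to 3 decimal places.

If T ~ Lognormal(μ,σ) then ln T ~ Normal(μ,σ), so the p-quantile of ln T is μ + z_p·σ.
ln(0.99) = -0.01005 and ln(1.8) = 0.5878; z_{0.13} = -1.126, z_{0.72} = 0.5828.
σ = (0.5878 − -0.01005)/(0.5828 − (-1.126)) = 0.350.
μ = -0.01005 − (-1.126)·0.350 = 0.384.

μ ≈ 0.384, σ ≈ 0.350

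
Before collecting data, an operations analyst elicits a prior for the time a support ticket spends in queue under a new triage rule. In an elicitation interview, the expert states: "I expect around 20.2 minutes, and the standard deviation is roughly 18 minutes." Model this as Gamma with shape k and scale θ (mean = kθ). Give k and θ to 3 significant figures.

k ≈ 1.26, θ ≈ 16

For Gamma(k, scale θ): mean = kθ, variance = kθ², so CV = 1/√k.
CV = SD/mean = 18/20.2 = 0.8911, hence k = 1/CV² = 1.26.
Then θ = mean/k = 20.2/1.26 = 16.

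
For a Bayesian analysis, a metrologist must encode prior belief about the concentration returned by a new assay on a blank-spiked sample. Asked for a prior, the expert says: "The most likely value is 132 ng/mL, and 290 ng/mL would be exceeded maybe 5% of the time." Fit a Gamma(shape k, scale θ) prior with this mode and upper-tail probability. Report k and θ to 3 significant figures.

Gamma(k,θ) with k>1 has mode (k−1)θ, so θ = 132/(k−1).
Need P(X < 290) = 0.95 with θ tied to k this way. Start at k = 2, θ = 132: P(X<290) ≈ 0.645.
Too low — raise k to concentrate. Iterating converges to k ≈ 5.44.
Then θ = 132/(5.44−1) ≈ 29.7.

k ≈ 5.44, θ ≈ 29.7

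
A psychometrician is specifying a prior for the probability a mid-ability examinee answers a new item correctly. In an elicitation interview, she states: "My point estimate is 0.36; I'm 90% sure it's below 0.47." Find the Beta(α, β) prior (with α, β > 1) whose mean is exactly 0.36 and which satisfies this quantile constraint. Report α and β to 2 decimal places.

α ≈ 11.51, β ≈ 20.47

With mean 0.36 fixed, write α = 0.36s, β = 0.64s where s = α+β.
Need P(θ < 0.47) = 0.9 under Beta(0.36s, 0.64s). Normal approximation: (q−m)/√(m(1−m)/s) ≈ z_{0.9} = 1.28, so s ≈ 0.36·0.64·(1.28)²/(0.47−0.36)² = 31.3.
At s = 31.3: P(θ<0.47) ≈ 0.898. Adjusting to match 0.9 gives s ≈ 31.98.
So α = 0.36·31.98 ≈ 11.51, β = 0.64·31.98 ≈ 20.47.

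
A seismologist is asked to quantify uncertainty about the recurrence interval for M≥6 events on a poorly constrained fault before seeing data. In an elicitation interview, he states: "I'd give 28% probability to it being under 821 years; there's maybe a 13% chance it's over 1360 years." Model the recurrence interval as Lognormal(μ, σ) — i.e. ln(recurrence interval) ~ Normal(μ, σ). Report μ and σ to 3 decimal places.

μ ≈ 6.883, σ ≈ 0.295

If T ~ Lognormal(μ,σ) then ln T ~ Normal(μ,σ), so the p-quantile of ln T is μ + z_p·σ.
ln(821) = 6.711 and ln(1360) = 7.215; z_{0.28} = -0.5828, z_{0.87} = 1.126.
σ = (7.215 − 6.711)/(1.126 − (-0.5828)) = 0.295.
μ = 6.711 − (-0.5828)·0.295 = 6.883.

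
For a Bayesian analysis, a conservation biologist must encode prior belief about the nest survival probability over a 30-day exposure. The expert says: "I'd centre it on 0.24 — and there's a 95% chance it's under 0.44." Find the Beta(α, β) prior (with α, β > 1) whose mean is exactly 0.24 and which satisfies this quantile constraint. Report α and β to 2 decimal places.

With mean 0.24 fixed, write α = 0.24s, β = 0.76s where s = α+β.
Need P(θ < 0.44) = 0.95 under Beta(0.24s, 0.76s). Normal approximation: (q−m)/√(m(1−m)/s) ≈ z_{0.95} = 1.64, so s ≈ 0.24·0.76·(1.64)²/(0.44−0.24)² = 12.3.
At s = 12.3: P(θ<0.44) ≈ 0.939. Adjusting to match 0.95 gives s ≈ 14.19.
So α = 0.24·14.19 ≈ 3.41, β = 0.76·14.19 ≈ 10.79.

α ≈ 3.41, β ≈ 10.79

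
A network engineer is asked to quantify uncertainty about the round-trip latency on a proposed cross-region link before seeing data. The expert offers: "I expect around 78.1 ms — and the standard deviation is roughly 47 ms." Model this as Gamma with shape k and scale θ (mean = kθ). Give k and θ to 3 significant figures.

k ≈ 2.76, θ ≈ 28.3

For Gamma(k, scale θ): mean = kθ, variance = kθ², so CV = 1/√k.
CV = SD/mean = 47/78.1 = 0.6018, hence k = 1/CV² = 2.76.
Then θ = mean/k = 78.1/2.76 = 28.3.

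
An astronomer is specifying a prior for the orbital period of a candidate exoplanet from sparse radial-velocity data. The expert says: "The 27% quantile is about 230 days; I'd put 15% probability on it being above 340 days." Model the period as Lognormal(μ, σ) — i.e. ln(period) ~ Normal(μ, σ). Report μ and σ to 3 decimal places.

If T ~ Lognormal(μ,σ) then ln T ~ Normal(μ,σ), so the p-quantile of ln T is μ + z_p·σ.
ln(230) = 5.438 and ln(340) = 5.829; z_{0.27} = -0.6128, z_{0.85} = 1.036.
σ = (5.829 − 5.438)/(1.036 − (-0.6128)) = 0.237.
μ = 5.438 − (-0.6128)·0.237 = 5.583.

μ ≈ 5.583, σ ≈ 0.237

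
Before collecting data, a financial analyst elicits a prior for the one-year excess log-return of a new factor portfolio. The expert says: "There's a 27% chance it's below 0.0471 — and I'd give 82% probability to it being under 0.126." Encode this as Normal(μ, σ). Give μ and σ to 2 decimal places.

For Normal(μ,σ), the p-quantile is μ + z_p·σ. Here z_{0.27} = -0.6128, z_{0.82} = 0.9154.
So 0.0471 = μ − 0.6128σ and 0.126 = μ + 0.9154σ.
Subtracting: σ = (0.126 − 0.0471)/(0.9154 − (-0.6128)) = 0.05.
Then μ = 0.0471 − (-0.6128)·0.05 = 0.08.

μ = 0.08, σ = 0.05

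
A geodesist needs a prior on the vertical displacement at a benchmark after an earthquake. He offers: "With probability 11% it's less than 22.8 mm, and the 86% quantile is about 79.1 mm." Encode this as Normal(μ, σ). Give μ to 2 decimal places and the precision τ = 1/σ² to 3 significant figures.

For Normal(μ,σ), the p-quantile is μ + z_p·σ. Here z_{0.11} = -1.227, z_{0.86} = 1.08.
So 22.8 = μ − 1.227σ and 79.1 = μ + 1.08σ.
Subtracting: σ = (79.1 − 22.8)/(1.08 − (-1.227)) = 24.41.
Then μ = 22.8 − (-1.227)·24.41 = 52.73.
Precision τ = 1/σ² = 1/24.41² = 0.00168.

μ = 52.73, τ = 0.00168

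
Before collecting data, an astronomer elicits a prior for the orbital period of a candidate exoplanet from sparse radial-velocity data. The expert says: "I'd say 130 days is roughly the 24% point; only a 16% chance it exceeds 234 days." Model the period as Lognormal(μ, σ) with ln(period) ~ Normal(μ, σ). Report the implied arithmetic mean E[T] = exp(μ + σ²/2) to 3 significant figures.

If T ~ Lognormal(μ,σ) then ln T ~ Normal(μ,σ), so the p-quantile of ln T is μ + z_p·σ.
ln(130) = 4.868 and ln(234) = 5.455; z_{0.24} = -0.7063, z_{0.84} = 0.9945.
σ = (5.455 − 4.868)/(0.9945 − (-0.7063)) = 0.346.
μ = 4.868 − (-0.7063)·0.346 = 5.112.
E[T] = exp(μ + σ²/2) = exp(5.112 + 0.0597) = 176 days.

E[T] ≈ 176 days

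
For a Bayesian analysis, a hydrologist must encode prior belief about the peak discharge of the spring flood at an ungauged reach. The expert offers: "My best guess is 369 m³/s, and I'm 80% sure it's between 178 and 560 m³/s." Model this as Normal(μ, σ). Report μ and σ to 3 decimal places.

A symmetric 80% interval runs μ ± z·σ with z = 1.282.
Half-width = 191, so σ = 191/1.282 = 149.038.
μ is the stated best guess, 369.000.

μ = 369.000, σ = 149.038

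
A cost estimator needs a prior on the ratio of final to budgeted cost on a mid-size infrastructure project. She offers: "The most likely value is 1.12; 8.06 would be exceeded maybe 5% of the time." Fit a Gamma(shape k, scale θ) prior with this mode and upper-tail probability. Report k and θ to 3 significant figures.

Gamma(k,θ) with k>1 has mode (k−1)θ, so θ = 1.12/(k−1).
Need P(X < 8.06) = 0.95 with θ tied to k this way. Start at k = 2, θ = 1.12: P(X<8.06) ≈ 0.994.
Too high — lower k to spread out. Iterating converges to k ≈ 1.56.
Then θ = 1.12/(1.56−1) ≈ 2.01.

k ≈ 1.56, θ ≈ 2.01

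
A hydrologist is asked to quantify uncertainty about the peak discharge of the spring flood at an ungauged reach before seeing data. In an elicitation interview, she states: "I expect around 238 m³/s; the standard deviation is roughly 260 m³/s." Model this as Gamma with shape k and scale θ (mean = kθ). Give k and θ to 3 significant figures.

For Gamma(k, scale θ): mean = kθ, variance = kθ², so CV = 1/√k.
CV = SD/mean = 260/238 = 1.092, hence k = 1/CV² = 0.838.
Then θ = mean/k = 238/0.838 = 284.

k ≈ 0.838, θ ≈ 284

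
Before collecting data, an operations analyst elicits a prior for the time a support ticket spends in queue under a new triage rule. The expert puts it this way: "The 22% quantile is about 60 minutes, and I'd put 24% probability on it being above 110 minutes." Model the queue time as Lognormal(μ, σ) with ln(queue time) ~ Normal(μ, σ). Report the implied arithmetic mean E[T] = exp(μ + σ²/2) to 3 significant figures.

If T ~ Lognormal(μ,σ) then ln T ~ Normal(μ,σ), so the p-quantile of ln T is μ + z_p·σ.
ln(60) = 4.094 and ln(110) = 4.7; z_{0.22} = -0.7722, z_{0.76} = 0.7063.
σ = (4.7 − 4.094)/(0.7063 − (-0.7722)) = 0.410.
μ = 4.094 − (-0.7722)·0.410 = 4.411.
E[T] = exp(μ + σ²/2) = exp(4.411 + 0.0840) = 89.6 minutes.

E[T] ≈ 89.6 minutes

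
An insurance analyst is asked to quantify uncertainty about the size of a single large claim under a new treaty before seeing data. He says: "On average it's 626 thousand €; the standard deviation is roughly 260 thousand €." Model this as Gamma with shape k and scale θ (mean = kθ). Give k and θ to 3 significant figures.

k ≈ 5.8, θ ≈ 108

For Gamma(k, scale θ): mean = kθ, variance = kθ², so CV = 1/√k.
CV = SD/mean = 260/626 = 0.4153, hence k = 1/CV² = 5.8.
Then θ = mean/k = 626/5.8 = 108.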